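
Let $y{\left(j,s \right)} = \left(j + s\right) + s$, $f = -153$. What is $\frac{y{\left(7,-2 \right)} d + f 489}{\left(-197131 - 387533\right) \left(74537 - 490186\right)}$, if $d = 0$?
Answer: $- \frac{1467}{4765000136} \approx -3.0787 \cdot 10^{-7}$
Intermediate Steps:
$y{\left(j,s \right)} = j + 2 s$
$\frac{y{\left(7,-2 \right)} d + f 489}{\left(-197131 - 387533\right) \left(74537 - 490186\right)} = \frac{\left(7 + 2 \left(-2\right)\right) 0 - 74817}{\left(-197131 - 387533\right) \left(74537 - 490186\right)} = \frac{\left(7 - 4\right) 0 - 74817}{\left(-584664\right) \left(-415649\right)} = \frac{3 \cdot 0 - 74817}{243015006936} = \left(0 - 74817\right) \frac{1}{243015006936} = \left(-74817\right) \frac{1}{243015006936} = - \frac{1467}{4765000136}$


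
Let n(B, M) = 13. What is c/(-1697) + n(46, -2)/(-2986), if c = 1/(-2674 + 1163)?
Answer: -33331185/7656602662 ≈ -0.0043533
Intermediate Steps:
c = -1/1511 (c = 1/(-1511) = -1/1511 ≈ -0.00066181)
c/(-1697) + n(46, -2)/(-2986) = -1/1511/(-1697) + 13/(-2986) = -1/1511*(-1/1697) + 13*(-1/2986) = 1/2564167 - 13/2986 = -33331185/7656602662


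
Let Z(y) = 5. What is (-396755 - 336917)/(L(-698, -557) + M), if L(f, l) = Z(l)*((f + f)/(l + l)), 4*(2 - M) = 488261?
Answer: 1634621216/271942961 ≈ 6.0109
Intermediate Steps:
M = -488253/4 (M = 2 - ¼*488261 = 2 - 488261/4 = -488253/4 ≈ -1.2206e+5)
L(f, l) = 5*f/l (L(f, l) = 5*((f + f)/(l + l)) = 5*((2*f)/((2*l))) = 5*((2*f)*(1/(2*l))) = 5*(f/l) = 5*f/l)
(-396755 - 336917)/(L(-698, -557) + M) = (-396755 - 336917)/(5*(-698)/(-557) - 488253/4) = -733672/(5*(-698)*(-1/557) - 488253/4) = -733672/(3490/557 - 488253/4) = -733672/(-271942961/2228) = -733672*(-2228/271942961) = 1634621216/271942961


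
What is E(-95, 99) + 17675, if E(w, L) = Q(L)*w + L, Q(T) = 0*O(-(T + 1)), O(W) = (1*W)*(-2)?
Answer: 17774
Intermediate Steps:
O(W) = -2*W (O(W) = W*(-2) = -2*W)
Q(T) = 0 (Q(T) = 0*(-(-2)*(T + 1)) = 0*(-(-2)*(1 + T)) = 0*(-2*(-1 - T)) = 0*(2 + 2*T) = 0)
E(w, L) = L (E(w, L) = 0*w + L = 0 + L = L)
E(-95, 99) + 17675 = 99 + 17675 = 17774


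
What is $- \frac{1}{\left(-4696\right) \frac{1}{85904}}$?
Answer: $\frac{10738}{587} \approx 18.293$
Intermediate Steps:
$- \frac{1}{\left(-4696\right) \frac{1}{85904}} = - \frac{1}{- \frac{587}{10738}} = \left(-1\right) \left(- \frac{10738}{587}\right) = \frac{10738}{587}$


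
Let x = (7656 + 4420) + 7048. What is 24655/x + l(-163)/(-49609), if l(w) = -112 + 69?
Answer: 174847461/135531788 ≈ 1.2901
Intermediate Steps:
l(w) = -43
x = 19124 (x = 12076 + 7048 = 19124)
24655/x + l(-163)/(-49609) = 24655/19124 - 43/(-49609) = 24655*(1/19124) - 43*(-1/49609) = 24655/19124 + 43/49609 = 174847461/135531788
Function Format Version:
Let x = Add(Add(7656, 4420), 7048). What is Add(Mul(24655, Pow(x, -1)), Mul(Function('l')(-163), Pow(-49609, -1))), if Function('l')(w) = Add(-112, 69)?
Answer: Rational(174847461, 135531788) ≈ 1.2901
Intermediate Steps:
Function('l')(w) = -43
x = 19124 (x = Add(12076, 7048) = 19124)
Add(Mul(24655, Pow(x, -1)), Mul(Function('l')(-163), Pow(-49609, -1))) = Add(Mul(24655, Pow(19124, -1)), Mul(-43, Pow(-49609, -1))) = Add(Mul(24655, Rational(1, 19124)), Mul(-43, Rational(-1, 49609))) = Add(Rational(24655, 19124), Rational(43, 49609)) = Rational(174847461, 135531788)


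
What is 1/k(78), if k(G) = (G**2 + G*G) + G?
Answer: 1/12246 ≈ 8.1659e-5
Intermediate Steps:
k(G) = G + 2*G**2 (k(G) = (G**2 + G**2) + G = 2*G**2 + G = G + 2*G**2)
1/k(78) = 1/(78*(1 + 2*78)) = 1/(78*(1 + 156)) = 1/(78*157) = 1/12246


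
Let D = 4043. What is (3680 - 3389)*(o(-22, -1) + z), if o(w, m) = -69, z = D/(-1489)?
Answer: -31074144/1489 ≈ -20869.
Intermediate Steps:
z = -4043/1489 (z = 4043/(-1489) = 4043*(-1/1489) = -4043/1489 ≈ -2.7152)
(3680 - 3389)*(o(-22, -1) + z) = (3680 - 3389)*(-69 - 4043/1489) = 291*(-106784/1489) = -31074144/1489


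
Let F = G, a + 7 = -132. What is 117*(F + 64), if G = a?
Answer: -8775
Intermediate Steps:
a = -139 (a = -7 - 132 = -139)
G = -139
F = -139
117*(F + 64) = 117*(-139 + 64) = 117*(-75) = -8775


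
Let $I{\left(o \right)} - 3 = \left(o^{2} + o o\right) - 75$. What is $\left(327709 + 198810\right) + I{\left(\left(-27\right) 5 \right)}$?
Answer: $562897$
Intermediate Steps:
$I{\left(o \right)} = -72 + 2 o^{2}$ ($I{\left(o \right)} = 3 - \left(75 - o^{2} - o o\right) = 3 + \left(\left(o^{2} + o^{2}\right) - 75\right) = 3 + \left(2 o^{2} - 75\right) = 3 + \left(-75 + 2 o^{2}\right) = -72 + 2 o^{2}$)
$\left(327709 + 198810\right) + I{\left(\left(-27\right) 5 \right)} = \left(327709 + 198810\right) - \left(72 - 2 \left(\left(-27\right) 5\right)^{2}\right) = 526519 - \left(72 - 2 \left(-135\right)^{2}\right) = 526519 + \left(-72 + 2 \cdot 18225\right) = 526519 + \left(-72 + 36450\right) = 526519 + 36378 = 562897$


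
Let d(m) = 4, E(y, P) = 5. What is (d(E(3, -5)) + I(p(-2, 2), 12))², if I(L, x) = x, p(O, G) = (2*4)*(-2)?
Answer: 256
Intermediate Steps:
p(O, G) = -16 (p(O, G) = 8*(-2) = -16)
(d(E(3, -5)) + I(p(-2, 2), 12))² = (4 + 12)² = 16² = 256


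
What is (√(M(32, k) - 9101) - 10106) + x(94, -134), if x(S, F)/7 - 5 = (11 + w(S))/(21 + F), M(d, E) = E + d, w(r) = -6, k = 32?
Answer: -1138058/113 + I*√9037 ≈ -10071.0 + 95.063*I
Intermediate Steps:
x(S, F) = 35 + 35/(21 + F) (x(S, F) = 35 + 7*((11 - 6)/(21 + F)) = 35 + 7*(5/(21 + F)) = 35 + 35/(21 + F))
(√(M(32, k) - 9101) - 10106) + x(94, -134) = (√((32 + 32) - 9101) - 10106) + 35*(22 - 134)/(21 - 134) = (√(64 - 9101) - 10106) + 35*(-112)/(-113) = (√(-9037) - 10106) + 35*(-1/113)*(-112) = (I*√9037 - 10106) + 3920/113 = (-10106 + I*√9037) + 3920/113 = -1138058/113 + I*√9037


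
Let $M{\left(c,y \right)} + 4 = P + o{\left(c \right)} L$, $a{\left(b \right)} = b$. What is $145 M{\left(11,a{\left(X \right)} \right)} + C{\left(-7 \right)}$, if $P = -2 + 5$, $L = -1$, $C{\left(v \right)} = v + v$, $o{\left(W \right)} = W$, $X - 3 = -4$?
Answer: $-1754$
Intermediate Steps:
$X = -1$ ($X = 3 - 4 = -1$)
$C{\left(v \right)} = 2 v$
$P = 3$
$M{\left(c,y \right)} = -1 - c$ ($M{\left(c,y \right)} = -4 + \left(3 + c \left(-1\right)\right) = -4 - \left(-3 + c\right) = -1 - c$)
$145 M{\left(11,a{\left(X \right)} \right)} + C{\left(-7 \right)} = 145 \left(-1 - 11\right) + 2 \left(-7\right) = 145 \left(-1 - 11\right) - 14 = 145 \left(-12\right) - 14 = -1740 - 14 = -1754$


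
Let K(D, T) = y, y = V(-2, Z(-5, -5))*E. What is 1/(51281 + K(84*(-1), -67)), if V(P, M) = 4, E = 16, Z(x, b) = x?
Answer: 1/51345 ≈ 1.9476e-5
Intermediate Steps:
y = 64 (y = 4*16 = 64)
K(D, T) = 64
1/(51281 + K(84*(-1), -67)) = 1/(51281 + 64) = 1/51345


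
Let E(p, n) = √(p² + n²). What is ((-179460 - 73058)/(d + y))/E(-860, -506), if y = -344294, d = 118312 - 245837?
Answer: 126259*√248909/117439995471 ≈ 0.00053637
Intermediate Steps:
d = -127525
E(p, n) = √(n² + p²)
((-179460 - 73058)/(d + y))/E(-860, -506) = ((-179460 - 73058)/(-127525 - 344294))/(√((-506)² + (-860)²)) = (-252518/(-471819))/(√(256036 + 739600)) = (-252518*(-1/471819))/(√995636) = 252518/(471819*((2*√248909))) = 252518*(√248909/497818)/471819 = 126259*√248909/117439995471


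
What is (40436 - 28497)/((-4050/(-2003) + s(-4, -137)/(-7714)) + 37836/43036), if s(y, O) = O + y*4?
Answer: 9776972769914/2392014753 ≈ 4087.3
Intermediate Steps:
s(y, O) = O + 4*y
(40436 - 28497)/((-4050/(-2003) + s(-4, -137)/(-7714)) + 37836/43036) = (40436 - 28497)/((-4050/(-2003) + (-137 + 4*(-4))/(-7714)) + 37836/43036) = 11939/((-4050*(-1/2003) + (-137 - 16)*(-1/7714)) + 37836*(1/43036)) = 11939/((4050/2003 - 153*(-1/7714)) + 9459/10759) = 11939/((4050/2003 + 153/7714) + 9459/10759) = 11939/(31548159/15451142 + 9459/10759) = 11939/(2392014753/818910526) = 11939*(818910526/2392014753) = 9776972769914/2392014753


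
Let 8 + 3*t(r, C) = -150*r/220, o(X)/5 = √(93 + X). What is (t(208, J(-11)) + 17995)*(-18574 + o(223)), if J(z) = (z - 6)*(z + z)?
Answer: -10999281338/33 + 5921870*√79/33 ≈ -3.3172e+8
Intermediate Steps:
J(z) = 2*z*(-6 + z) (J(z) = (-6 + z)*(2*z) = 2*z*(-6 + z))
o(X) = 5*√(93 + X)
t(r, C) = -8/3 - 5*r/22 (t(r, C) = -8/3 + (-150*r/220)/3 = -8/3 + (-150*r*(1/220))/3 = -8/3 + (-15*r/22)/3 = -8/3 - 5*r/22)
(t(208, J(-11)) + 17995)*(-18574 + o(223)) = ((-8/3 - 5/22*208) + 17995)*(-18574 + 5*√(93 + 223)) = ((-8/3 - 520/11) + 17995)*(-18574 + 5*√316) = (-1648/33 + 17995)*(-18574 + 5*(2*√79)) = 592187*(-18574 + 10*√79)/33 = -10999281338/33 + 5921870*√79/33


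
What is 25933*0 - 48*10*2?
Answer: -960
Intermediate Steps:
25933*0 - 48*10*2 = 0 - 480*2 = 0 - 1*960 = 0 - 960 = -960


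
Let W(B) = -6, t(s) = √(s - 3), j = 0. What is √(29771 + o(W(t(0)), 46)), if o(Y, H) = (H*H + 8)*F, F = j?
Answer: √29771 ≈ 172.54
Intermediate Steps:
F = 0
t(s) = √(-3 + s)
o(Y, H) = 0 (o(Y, H) = (H*H + 8)*0 = (H² + 8)*0 = (8 + H²)*0 = 0)
√(29771 + o(W(t(0)), 46)) = √(29771 + 0) = √29771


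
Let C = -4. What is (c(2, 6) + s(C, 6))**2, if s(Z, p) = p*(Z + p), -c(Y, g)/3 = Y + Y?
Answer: 0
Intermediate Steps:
c(Y, g) = -6*Y (c(Y, g) = -3*(Y + Y) = -6*Y)
(c(2, 6) + s(C, 6))**2 = (-6*2 + 6*(-4 + 6))**2 = (-12 + 6*2)**2 = (-12 + 12)**2 = 0**2 = 0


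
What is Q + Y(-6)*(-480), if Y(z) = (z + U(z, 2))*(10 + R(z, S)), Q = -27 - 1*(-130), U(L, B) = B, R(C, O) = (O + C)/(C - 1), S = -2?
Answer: 150481/7 ≈ 21497.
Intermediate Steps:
R(C, O) = (C + O)/(-1 + C)
Q = 103 (Q = -27 + 130 = 103)
Y(z) = (2 + z)*(10 + (-2 + z)/(-1 + z)) (Y(z) = (z + 2)*(10 + (z - 2)/(-1 + z)) = (2 + z)*(10 + (-2 + z)/(-1 + z)))
Q + Y(-6)*(-480) = 103 + ((-24 + 10*(-6) + 11*(-6)²)/(-1 - 6))*(-480) = 103 + ((-24 - 60 + 11*36)/(-7))*(-480) = 103 - (-24 - 60 + 396)/7*(-480) = 103 - ⅐*312*(-480) = 103 - 312/7*(-480) = 103 + 149760/7 = 150481/7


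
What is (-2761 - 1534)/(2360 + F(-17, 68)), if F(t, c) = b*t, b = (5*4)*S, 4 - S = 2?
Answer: -859/336 ≈ -2.5565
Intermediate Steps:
S = 2 (S = 4 - 1*2 = 4 - 2 = 2)
b = 40 (b = (5*4)*2 = 20*2 = 40)
F(t, c) = 40*t
(-2761 - 1534)/(2360 + F(-17, 68)) = (-2761 - 1534)/(2360 + 40*(-17)) = -4295/(2360 - 680) = -4295/1680 = -4295*1/1680 = -859/336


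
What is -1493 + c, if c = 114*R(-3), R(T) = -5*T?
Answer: 217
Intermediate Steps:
c = 1710 (c = 114*(-5*(-3)) = 114*15 = 1710)
-1493 + c = -1493 + 1710 = 217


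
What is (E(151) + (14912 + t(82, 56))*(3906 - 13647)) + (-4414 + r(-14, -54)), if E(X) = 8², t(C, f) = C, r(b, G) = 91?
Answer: -146060813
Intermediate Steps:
E(X) = 64
(E(151) + (14912 + t(82, 56))*(3906 - 13647)) + (-4414 + r(-14, -54)) = (64 + (14912 + 82)*(3906 - 13647)) + (-4414 + 91) = (64 + 14994*(-9741)) - 4323 = (64 - 146056554) - 4323 = -146056490 - 4323 = -146060813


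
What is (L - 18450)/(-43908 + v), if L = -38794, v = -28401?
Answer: 57244/72309 ≈ 0.79166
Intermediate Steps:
(L - 18450)/(-43908 + v) = (-38794 - 18450)/(-43908 - 28401) = -57244/(-72309) = -57244*(-1/72309) = 57244/72309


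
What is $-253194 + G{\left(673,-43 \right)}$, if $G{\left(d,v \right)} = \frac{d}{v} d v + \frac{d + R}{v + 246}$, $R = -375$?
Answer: $\frac{40546503}{203} \approx 1.9974 \cdot 10^{5}$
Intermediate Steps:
$G{\left(d,v \right)} = d^{2} + \frac{-375 + d}{246 + v}$ ($G{\left(d,v \right)} = \frac{d}{v} d v + \frac{d - 375}{v + 246} = \frac{d^{2}}{v} v + \frac{-375 + d}{246 + v} = d^{2} + \frac{-375 + d}{246 + v}$)
$-253194 + G{\left(673,-43 \right)} = -253194 + \frac{-375 + 673 + 246 \cdot 673^{2} - 43 \cdot 673^{2}}{246 - 43} = -253194 + \frac{-375 + 673 + 246 \cdot 452929 - 19475947}{203} = -253194 + \frac{-375 + 673 + 111420534 - 19475947}{203} = -253194 + \frac{1}{203} \cdot 91944885 = -253194 + \frac{91944885}{203} = \frac{40546503}{203}$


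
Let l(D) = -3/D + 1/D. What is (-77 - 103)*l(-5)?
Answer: -72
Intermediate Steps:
l(D) = -2/D (l(D) = -3/D + 1/D = -2/D)
(-77 - 103)*l(-5) = (-77 - 103)*(-2/(-5)) = -(-360)*(-1)/5 = -180*⅖ = -72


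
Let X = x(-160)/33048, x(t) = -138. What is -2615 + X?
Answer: -14403443/5508 ≈ -2615.0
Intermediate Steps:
X = -23/5508 (X = -138/33048 = -138*1/33048 = -23/5508 ≈ -0.0041757)
-2615 + X = -2615 - 23/5508 = -14403443/5508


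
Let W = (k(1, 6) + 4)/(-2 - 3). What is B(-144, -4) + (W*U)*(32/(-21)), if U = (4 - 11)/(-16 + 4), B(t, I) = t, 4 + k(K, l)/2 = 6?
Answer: -6416/45 ≈ -142.58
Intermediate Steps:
k(K, l) = 4 (k(K, l) = -8 + 2*6 = -8 + 12 = 4)
U = 7/12 (U = -7/(-12) = -7*(-1/12) = 7/12 ≈ 0.58333)
W = -8/5 (W = (4 + 4)/(-2 - 3) = 8/(-5) = 8*(-⅕) = -8/5 ≈ -1.6000)
B(-144, -4) + (W*U)*(32/(-21)) = -144 + (-8/5*7/12)*(32/(-21)) = -144 - 448*(-1)/(15*21) = -144 - 14/15*(-32/21) = -144 + 64/45 = -6416/45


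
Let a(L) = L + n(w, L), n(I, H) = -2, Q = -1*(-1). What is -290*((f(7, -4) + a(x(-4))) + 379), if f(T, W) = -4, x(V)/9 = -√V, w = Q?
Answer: -108170 + 5220*I ≈ -1.0817e+5 + 5220.0*I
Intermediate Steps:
Q = 1
w = 1
x(V) = -9*√V (x(V) = 9*(-√V) = -9*√V)
a(L) = -2 + L (a(L) = L - 2 = -2 + L)
-290*((f(7, -4) + a(x(-4))) + 379) = -290*((-4 + (-2 - 18*I)) + 379) = -290*((-6 - 18*I) + 379) = -290*(373 - 18*I) = -108170 + 5220*I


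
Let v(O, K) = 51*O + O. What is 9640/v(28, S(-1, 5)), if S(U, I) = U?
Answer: 1205/182 ≈ 6.6209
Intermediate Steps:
v(O, K) = 52*O
9640/v(28, S(-1, 5)) = 9640/((52*28)) = 9640/1456 = 9640*(1/1456) = 1205/182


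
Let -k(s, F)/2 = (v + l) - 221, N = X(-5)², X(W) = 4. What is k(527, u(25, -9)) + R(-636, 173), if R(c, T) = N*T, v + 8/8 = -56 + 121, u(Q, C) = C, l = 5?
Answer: 3072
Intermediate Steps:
v = 64 (v = -1 + (-56 + 121) = -1 + 65 = 64)
N = 16 (N = 4² = 16)
R(c, T) = 16*T
k(s, F) = 304 (k(s, F) = -2*((64 + 5) - 221) = -2*(69 - 221) = -2*(-152) = 304)
k(527, u(25, -9)) + R(-636, 173) = 304 + 16*173 = 304 + 2768 = 3072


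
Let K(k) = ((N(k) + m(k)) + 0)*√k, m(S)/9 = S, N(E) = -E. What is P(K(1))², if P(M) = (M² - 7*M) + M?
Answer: 256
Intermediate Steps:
m(S) = 9*S
K(k) = 8*k^(3/2) (K(k) = ((-k + 9*k) + 0)*√k = (8*k + 0)*√k = (8*k)*√k = 8*k^(3/2))
P(M) = M² - 6*M
P(K(1))² = ((8*1^(3/2))*(-6 + 8*1^(3/2)))² = ((8*1)*(-6 + 8*1))² = (8*(-6 + 8))² = (8*2)² = 16² = 256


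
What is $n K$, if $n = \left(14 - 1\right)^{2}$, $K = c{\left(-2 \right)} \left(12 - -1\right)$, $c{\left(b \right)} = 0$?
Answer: $0$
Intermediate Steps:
$K = 0$ ($K = 0 \left(12 - -1\right) = 0 \left(12 + 1\right) = 0 \cdot 13 = 0$)
$n = 169$ ($n = 13^{2} = 169$)
$n K = 169 \cdot 0 = 0$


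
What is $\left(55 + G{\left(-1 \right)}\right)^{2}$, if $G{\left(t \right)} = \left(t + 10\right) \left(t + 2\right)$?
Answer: $4096$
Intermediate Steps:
$G{\left(t \right)} = \left(2 + t\right) \left(10 + t\right)$ ($G{\left(t \right)} = \left(10 + t\right) \left(2 + t\right) = \left(2 + t\right) \left(10 + t\right)$)
$\left(55 + G{\left(-1 \right)}\right)^{2} = \left(55 + \left(20 + \left(-1\right)^{2} + 12 \left(-1\right)\right)\right)^{2} = \left(55 + \left(20 + 1 - 12\right)\right)^{2} = \left(55 + 9\right)^{2} = 64^{2} = 4096$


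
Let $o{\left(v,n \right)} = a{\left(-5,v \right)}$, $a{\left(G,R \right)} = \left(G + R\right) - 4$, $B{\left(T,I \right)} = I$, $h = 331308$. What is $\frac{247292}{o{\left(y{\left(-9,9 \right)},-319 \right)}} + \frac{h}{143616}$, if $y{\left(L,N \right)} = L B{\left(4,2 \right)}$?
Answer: $- \frac{2958845213}{323136} \approx -9156.7$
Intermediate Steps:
$a{\left(G,R \right)} = -4 + G + R$
$y{\left(L,N \right)} = 2 L$ ($y{\left(L,N \right)} = L 2 = 2 L$)
$o{\left(v,n \right)} = -9 + v$ ($o{\left(v,n \right)} = -4 - 5 + v = -9 + v$)
$\frac{247292}{o{\left(y{\left(-9,9 \right)},-319 \right)}} + \frac{h}{143616} = \frac{247292}{-9 + 2 \left(-9\right)} + \frac{331308}{143616} = \frac{247292}{-9 - 18} + 331308 \cdot \frac{1}{143616} = \frac{247292}{-27} + \frac{27609}{11968} = 247292 \left(- \frac{1}{27}\right) + \frac{27609}{11968} = - \frac{247292}{27} + \frac{27609}{11968} = - \frac{2958845213}{323136}$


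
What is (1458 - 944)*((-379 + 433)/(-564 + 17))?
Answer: -27756/547 ≈ -50.742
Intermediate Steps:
(1458 - 944)*((-379 + 433)/(-564 + 17)) = 514*(54/(-547)) = 514*(54*(-1/547)) = 514*(-54/547) = -27756/547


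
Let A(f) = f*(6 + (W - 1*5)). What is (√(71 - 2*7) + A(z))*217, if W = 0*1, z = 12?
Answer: 2604 + 217*√57 ≈ 4242.3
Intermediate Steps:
W = 0
A(f) = f (A(f) = f*(6 + (0 - 1*5)) = f*(6 + (0 - 5)) = f*(6 - 5) = f*1 = f)
(√(71 - 2*7) + A(z))*217 = (√(71 - 2*7) + 12)*217 = (√(71 - 14) + 12)*217 = (√57 + 12)*217 = (12 + √57)*217 = 2604 + 217*√57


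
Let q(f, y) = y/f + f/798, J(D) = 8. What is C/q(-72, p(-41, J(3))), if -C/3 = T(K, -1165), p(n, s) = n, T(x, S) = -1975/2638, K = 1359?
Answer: 28368900/6052891 ≈ 4.6868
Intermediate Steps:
T(x, S) = -1975/2638 (T(x, S) = -1975*1/2638 = -1975/2638)
q(f, y) = f/798 + y/f (q(f, y) = y/f + f*(1/798) = y/f + f/798 = f/798 + y/f)
C = 5925/2638 (C = -3*(-1975/2638) = 5925/2638 ≈ 2.2460)
C/q(-72, p(-41, J(3))) = 5925/(2638*((1/798)*(-72) - 41/(-72))) = 5925/(2638*(-12/133 - 41*(-1/72))) = 5925/(2638*(-12/133 + 41/72)) = 5925/(2638*(4589/9576)) = (5925/2638)*(9576/4589) = 28368900/6052891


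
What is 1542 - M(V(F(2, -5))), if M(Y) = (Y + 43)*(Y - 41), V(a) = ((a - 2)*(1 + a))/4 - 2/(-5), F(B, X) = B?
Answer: 82601/25 ≈ 3304.0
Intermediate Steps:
V(a) = ⅖ + (1 + a)*(-2 + a)/4 (V(a) = ((-2 + a)*(1 + a))*(¼) - 2*(-⅕) = ((1 + a)*(-2 + a))*(¼) + ⅖ = (1 + a)*(-2 + a)/4 + ⅖ = ⅖ + (1 + a)*(-2 + a)/4)
M(Y) = (-41 + Y)*(43 + Y) (M(Y) = (43 + Y)*(-41 + Y) = (-41 + Y)*(43 + Y))
1542 - M(V(F(2, -5))) = 1542 - (-1763 + (-⅒ - ¼*2 + (¼)*2²)² + 2*(-⅒ - ¼*2 + (¼)*2²)) = 1542 - (-1763 + (-⅒ - ½ + (¼)*4)² + 2*(-⅒ - ½ + (¼)*4)) = 1542 - (-1763 + (-⅒ - ½ + 1)² + 2*(-⅒ - ½ + 1)) = 1542 - (-1763 + (⅖)² + 2*(⅖)) = 1542 - (-1763 + 4/25 + ⅘) = 1542 - 1*(-44051/25) = 1542 + 44051/25 = 82601/25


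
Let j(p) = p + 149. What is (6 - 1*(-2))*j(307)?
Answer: 3648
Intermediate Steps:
j(p) = 149 + p
(6 - 1*(-2))*j(307) = (6 - 1*(-2))*(149 + 307) = (6 + 2)*456 = 8*456 = 3648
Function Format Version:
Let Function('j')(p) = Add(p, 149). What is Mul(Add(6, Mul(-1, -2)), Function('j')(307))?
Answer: 3648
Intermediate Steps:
Function('j')(p) = Add(149, p)
Mul(Add(6, Mul(-1, -2)), Function('j')(307)) = Mul(Add(6, Mul(-1, -2)), Add(149, 307)) = Mul(Add(6, 2), 456) = Mul(8, 456) = 3648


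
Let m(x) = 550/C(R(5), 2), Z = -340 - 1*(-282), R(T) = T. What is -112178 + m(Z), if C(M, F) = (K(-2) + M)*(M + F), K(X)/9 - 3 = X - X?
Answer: -12563661/112 ≈ -1.1218e+5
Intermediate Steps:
K(X) = 27 (K(X) = 27 + 9*(X - X) = 27 + 9*0 = 27 + 0 = 27)
Z = -58 (Z = -340 + 282 = -58)
C(M, F) = (27 + M)*(F + M) (C(M, F) = (27 + M)*(M + F) = (27 + M)*(F + M))
m(x) = 275/112 (m(x) = 550/(5² + 27*2 + 27*5 + 2*5) = 550/(25 + 54 + 135 + 10) = 550/224 = 550*(1/224) = 275/112)
-112178 + m(Z) = -112178 + 275/112 = -12563661/112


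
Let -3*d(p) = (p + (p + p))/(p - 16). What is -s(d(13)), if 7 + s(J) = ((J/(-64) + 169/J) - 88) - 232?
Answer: 55309/192 ≈ 288.07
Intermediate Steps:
d(p) = -p/(-16 + p) (d(p) = -(p + (p + p))/(3*(p - 16)) = -(p + 2*p)/(3*(-16 + p)) = -3*p/(3*(-16 + p)) = -p/(-16 + p))
s(J) = -327 + 169/J - J/64 (s(J) = -7 + (((J/(-64) + 169/J) - 88) - 232) = -7 + (((J*(-1/64) + 169/J) - 88) - 232) = -7 + (((-J/64 + 169/J) - 88) - 232) = -7 + (((169/J - J/64) - 88) - 232) = -7 + ((-88 + 169/J - J/64) - 232) = -7 + (-320 + 169/J - J/64) = -327 + 169/J - J/64)
-s(d(13)) = -(-327 + 169/((-1*13/(-16 + 13))) - (-1)*13/(64*(-16 + 13))) = -(-327 + 169/((-1*13/(-3))) - (-1)*13/(64*(-3))) = -(-327 + 169/((-1*13*(-1/3))) - (-1)*13*(-1)/(64*3)) = -(-327 + 169/(13/3) - 1/64*13/3) = -(-327 + 169*(3/13) - 13/192) = -(-327 + 39 - 13/192) = -1*(-55309/192) = 55309/192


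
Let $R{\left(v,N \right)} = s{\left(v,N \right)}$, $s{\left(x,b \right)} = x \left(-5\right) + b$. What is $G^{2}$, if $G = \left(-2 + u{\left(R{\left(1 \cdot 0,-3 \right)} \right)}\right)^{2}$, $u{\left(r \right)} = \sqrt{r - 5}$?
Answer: $-112 + 64 i \sqrt{2} \approx -112.0 + 90.51 i$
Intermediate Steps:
$s{\left(x,b \right)} = b - 5 x$ ($s{\left(x,b \right)} = - 5 x + b = b - 5 x$)
$R{\left(v,N \right)} = N - 5 v$
$u{\left(r \right)} = \sqrt{-5 + r}$
$G = \left(-2 + 2 i \sqrt{2}\right)^{2}$ ($G = \left(-2 + \sqrt{-5 - \left(3 + 5 \cdot 1 \cdot 0\right)}\right)^{2} = \left(-2 + \sqrt{-5 - 3}\right)^{2} = \left(-2 + \sqrt{-8}\right)^{2} = \left(-2 + 2 i \sqrt{2}\right)^{2} \approx -4.0 - 11.314 i$)
$G^{2} = \left(4 \left(1 - i \sqrt{2}\right)^{2}\right)^{2} = 16 \left(1 - i \sqrt{2}\right)^{4}$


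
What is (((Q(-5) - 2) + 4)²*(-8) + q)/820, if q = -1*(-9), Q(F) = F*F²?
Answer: -121023/820 ≈ -147.59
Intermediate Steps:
Q(F) = F³
q = 9
(((Q(-5) - 2) + 4)²*(-8) + q)/820 = ((((-5)³ - 2) + 4)²*(-8) + 9)/820 = (((-125 - 2) + 4)²*(-8) + 9)*(1/820) = ((-127 + 4)²*(-8) + 9)*(1/820) = ((-123)²*(-8) + 9)*(1/820) = (15129*(-8) + 9)*(1/820) = (-121032 + 9)*(1/820) = -121023*1/820 = -121023/820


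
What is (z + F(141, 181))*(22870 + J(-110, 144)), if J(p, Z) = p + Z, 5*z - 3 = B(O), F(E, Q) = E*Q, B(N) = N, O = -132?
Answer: 2919710304/5 ≈ 5.8394e+8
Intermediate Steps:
z = -129/5 (z = ⅗ + (⅕)*(-132) = ⅗ - 132/5 = -129/5 ≈ -25.800)
J(p, Z) = Z + p
(z + F(141, 181))*(22870 + J(-110, 144)) = (-129/5 + 141*181)*(22870 + (144 - 110)) = (-129/5 + 25521)*(22870 + 34) = (127476/5)*22904 = 2919710304/5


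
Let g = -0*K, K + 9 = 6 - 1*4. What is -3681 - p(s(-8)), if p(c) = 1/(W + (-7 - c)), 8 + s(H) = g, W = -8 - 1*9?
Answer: -58895/16 ≈ -3680.9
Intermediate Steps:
K = -7 (K = -9 + (6 - 1*4) = -9 + (6 - 4) = -9 + 2 = -7)
W = -17 (W = -8 - 9 = -17)
g = 0 (g = -0*(-7) = -2*0 = 0)
s(H) = -8 (s(H) = -8 + 0 = -8)
p(c) = 1/(-24 - c) (p(c) = 1/(-17 + (-7 - c)) = 1/(-24 - c))
-3681 - p(s(-8)) = -3681 - (-1)/(24 - 8) = -3681 - (-1)/16 = -3681 - 1*(-1/16) = -3681 + 1/16 = -58895/16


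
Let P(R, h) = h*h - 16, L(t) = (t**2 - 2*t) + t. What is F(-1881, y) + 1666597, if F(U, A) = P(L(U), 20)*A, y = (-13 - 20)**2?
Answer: 2084773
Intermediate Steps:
y = 1089 (y = (-33)**2 = 1089)
L(t) = t**2 - t
P(R, h) = -16 + h**2 (P(R, h) = h**2 - 16 = -16 + h**2)
F(U, A) = 384*A (F(U, A) = (-16 + 20**2)*A = (-16 + 400)*A = 384*A)
F(-1881, y) + 1666597 = 384*1089 + 1666597 = 418176 + 1666597 = 2084773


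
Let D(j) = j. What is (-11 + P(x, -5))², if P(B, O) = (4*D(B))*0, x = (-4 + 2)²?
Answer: 121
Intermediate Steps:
x = 4 (x = (-2)² = 4)
P(B, O) = 0 (P(B, O) = (4*B)*0 = 0)
(-11 + P(x, -5))² = (-11 + 0)² = (-11)² = 121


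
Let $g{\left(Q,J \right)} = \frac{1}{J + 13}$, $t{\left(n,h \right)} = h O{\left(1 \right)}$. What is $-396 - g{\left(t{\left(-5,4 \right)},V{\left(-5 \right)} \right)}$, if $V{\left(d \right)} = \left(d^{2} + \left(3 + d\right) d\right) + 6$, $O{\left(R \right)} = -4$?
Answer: $- \frac{21385}{54} \approx -396.02$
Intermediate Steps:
$V{\left(d \right)} = 6 + d^{2} + d \left(3 + d\right)$ ($V{\left(d \right)} = \left(d^{2} + d \left(3 + d\right)\right) + 6 = 6 + d^{2} + d \left(3 + d\right)$)
$t{\left(n,h \right)} = - 4 h$ ($t{\left(n,h \right)} = h \left(-4\right) = - 4 h$)
$g{\left(Q,J \right)} = \frac{1}{13 + J}$
$-396 - g{\left(t{\left(-5,4 \right)},V{\left(-5 \right)} \right)} = -396 - \frac{1}{13 + \left(6 + 2 \left(-5\right)^{2} + 3 \left(-5\right)\right)} = -396 - \frac{1}{13 + \left(6 + 2 \cdot 25 - 15\right)} = -396 - \frac{1}{13 + \left(6 + 50 - 15\right)} = -396 - \frac{1}{13 + 41} = -396 - \frac{1}{54} = - \frac{21385}{54}$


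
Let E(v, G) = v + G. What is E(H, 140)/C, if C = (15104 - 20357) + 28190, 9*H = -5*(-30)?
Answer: 470/68811 ≈ 0.0068303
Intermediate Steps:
H = 50/3 (H = (-5*(-30))/9 = (⅑)*150 = 50/3 ≈ 16.667)
E(v, G) = G + v
C = 22937 (C = -5253 + 28190 = 22937)
E(H, 140)/C = (140 + 50/3)/22937 = (470/3)*(1/22937) = 470/68811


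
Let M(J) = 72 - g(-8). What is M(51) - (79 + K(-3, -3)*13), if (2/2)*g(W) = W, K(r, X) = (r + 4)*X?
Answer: 40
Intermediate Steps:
K(r, X) = X*(4 + r) (K(r, X) = (4 + r)*X = X*(4 + r))
g(W) = W
M(J) = 80 (M(J) = 72 - 1*(-8) = 72 + 8 = 80)
M(51) - (79 + K(-3, -3)*13) = 80 - (79 - 3*(4 - 3)*13) = 80 - (79 - 3*1*13) = 80 - (79 - 3*13) = 80 - (79 - 39) = 80 - 1*40 = 80 - 40 = 40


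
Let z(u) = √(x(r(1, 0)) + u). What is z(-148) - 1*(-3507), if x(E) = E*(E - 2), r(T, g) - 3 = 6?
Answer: 3507 + I*√85 ≈ 3507.0 + 9.2195*I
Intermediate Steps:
r(T, g) = 9 (r(T, g) = 3 + 6 = 9)
x(E) = E*(-2 + E)
z(u) = √(63 + u) (z(u) = √(9*(-2 + 9) + u) = √(9*7 + u) = √(63 + u))
z(-148) - 1*(-3507) = √(63 - 148) - 1*(-3507) = √(-85) + 3507 = I*√85 + 3507 = 3507 + I*√85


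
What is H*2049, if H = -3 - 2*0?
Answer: -6147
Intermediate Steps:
H = -3 (H = -3 + 0 = -3)
H*2049 = -3*2049 = -6147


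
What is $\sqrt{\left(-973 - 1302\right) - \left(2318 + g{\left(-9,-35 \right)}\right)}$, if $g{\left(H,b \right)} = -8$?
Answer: $i \sqrt{4585} \approx 67.713 i$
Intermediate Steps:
$\sqrt{\left(-973 - 1302\right) - \left(2318 + g{\left(-9,-35 \right)}\right)} = \sqrt{\left(-973 - 1302\right) - 2310} = \sqrt{-2275 + \left(-2318 + 8\right)} = \sqrt{-2275 - 2310} = \sqrt{-4585} = i \sqrt{4585}$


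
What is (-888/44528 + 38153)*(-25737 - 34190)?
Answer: -12726066977449/5566 ≈ -2.2864e+9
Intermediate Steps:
(-888/44528 + 38153)*(-25737 - 34190) = (-888*1/44528 + 38153)*(-59927) = (-111/5566 + 38153)*(-59927) = (212359487/5566)*(-59927) = -12726066977449/5566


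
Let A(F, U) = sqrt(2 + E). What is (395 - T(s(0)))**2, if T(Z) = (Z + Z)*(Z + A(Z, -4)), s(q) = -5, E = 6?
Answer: 119825 + 13800*sqrt(2) ≈ 1.3934e+5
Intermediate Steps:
A(F, U) = 2*sqrt(2) (A(F, U) = sqrt(2 + 6) = sqrt(8) = 2*sqrt(2))
T(Z) = 2*Z*(Z + 2*sqrt(2)) (T(Z) = (Z + Z)*(Z + 2*sqrt(2)) = (2*Z)*(Z + 2*sqrt(2)) = 2*Z*(Z + 2*sqrt(2)))
(395 - T(s(0)))**2 = (395 - 2*(-5)*(-5 + 2*sqrt(2)))**2 = (395 - (50 - 20*sqrt(2)))**2 = (395 + (-50 + 20*sqrt(2)))**2 = (345 + 20*sqrt(2))**2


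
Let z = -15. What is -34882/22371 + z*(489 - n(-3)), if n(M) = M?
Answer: -165132862/22371 ≈ -7381.6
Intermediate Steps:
-34882/22371 + z*(489 - n(-3)) = -34882/22371 - 15*(489 - 1*(-3)) = -34882/22371 - 15*(489 + 3) = -1*34882/22371 - 15*492 = -34882/22371 - 7380 = -165132862/22371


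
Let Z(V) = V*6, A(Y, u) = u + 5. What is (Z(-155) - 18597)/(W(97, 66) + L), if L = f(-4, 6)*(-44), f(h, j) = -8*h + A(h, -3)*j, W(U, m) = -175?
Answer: 19527/2111 ≈ 9.2501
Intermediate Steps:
A(Y, u) = 5 + u
Z(V) = 6*V
f(h, j) = -8*h + 2*j (f(h, j) = -8*h + (5 - 3)*j = -8*h + 2*j)
L = -1936 (L = (-8*(-4) + 2*6)*(-44) = (32 + 12)*(-44) = 44*(-44) = -1936)
(Z(-155) - 18597)/(W(97, 66) + L) = (6*(-155) - 18597)/(-175 - 1936) = (-930 - 18597)/(-2111) = -19527*(-1/2111) = 19527/2111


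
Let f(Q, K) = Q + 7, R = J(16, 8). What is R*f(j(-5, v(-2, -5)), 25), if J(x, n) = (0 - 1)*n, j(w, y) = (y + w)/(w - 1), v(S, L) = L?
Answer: -208/3 ≈ -69.333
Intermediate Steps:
j(w, y) = (w + y)/(-1 + w)
J(x, n) = -n
R = -8 (R = -1*8 = -8)
f(Q, K) = 7 + Q
R*f(j(-5, v(-2, -5)), 25) = -8*(7 + (-5 - 5)/(-1 - 5)) = -8*(7 - 10/(-6)) = -8*(7 - ⅙*(-10)) = -8*(7 + 5/3) = -8*26/3 = -208/3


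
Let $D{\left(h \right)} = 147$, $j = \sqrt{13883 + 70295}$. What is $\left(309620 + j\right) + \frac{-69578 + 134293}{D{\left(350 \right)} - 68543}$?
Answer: $\frac{21176704805}{68396} + \sqrt{84178} \approx 3.0991 \cdot 10^{5}$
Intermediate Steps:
$j = \sqrt{84178} \approx 290.13$
$\left(309620 + j\right) + \frac{-69578 + 134293}{D{\left(350 \right)} - 68543} = \left(309620 + \sqrt{84178}\right) + \frac{-69578 + 134293}{147 - 68543} = \left(309620 + \sqrt{84178}\right) + \frac{64715}{-68396} = \left(309620 + \sqrt{84178}\right) + 64715 \left(- \frac{1}{68396}\right) = \left(309620 + \sqrt{84178}\right) - \frac{64715}{68396} = \frac{21176704805}{68396} + \sqrt{84178}$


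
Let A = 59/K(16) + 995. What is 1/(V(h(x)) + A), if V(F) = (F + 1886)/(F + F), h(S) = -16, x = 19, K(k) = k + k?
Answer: 32/30029 ≈ 0.0010656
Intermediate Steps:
K(k) = 2*k
A = 31899/32 (A = 59/((2*16)) + 995 = 59/32 + 995 = 31899/32 ≈ 996.84)
V(F) = (1886 + F)/(2*F) (V(F) = (1886 + F)/((2*F)) = (1886 + F)*(1/(2*F)) = (1886 + F)/(2*F))
1/(V(h(x)) + A) = 1/((½)*(1886 - 16)/(-16) + 31899/32) = 1/((½)*(-1/16)*1870 + 31899/32) = 1/(-935/16 + 31899/32) = 1/(30029/32) = 32/30029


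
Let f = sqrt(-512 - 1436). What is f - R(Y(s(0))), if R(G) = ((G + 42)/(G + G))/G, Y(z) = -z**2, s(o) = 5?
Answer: -17/1250 + 2*I*sqrt(487) ≈ -0.0136 + 44.136*I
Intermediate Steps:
f = 2*I*sqrt(487) (f = sqrt(-1948) = 2*I*sqrt(487) ≈ 44.136*I)
R(G) = (42 + G)/(2*G**2) (R(G) = ((42 + G)/((2*G)))/G = ((42 + G)*(1/(2*G)))/G = ((42 + G)/(2*G))/G = (42 + G)/(2*G**2))
f - R(Y(s(0))) = 2*I*sqrt(487) - (42 - 1*5**2)/(2*(-1*5**2)**2) = 2*I*sqrt(487) - (42 - 1*25)/(2*(-1*25)**2) = 2*I*sqrt(487) - (42 - 25)/(2*(-25)**2) = 2*I*sqrt(487) - 17/(2*625) = 2*I*sqrt(487) - 1*17/1250 = 2*I*sqrt(487) - 17/1250 = -17/1250 + 2*I*sqrt(487)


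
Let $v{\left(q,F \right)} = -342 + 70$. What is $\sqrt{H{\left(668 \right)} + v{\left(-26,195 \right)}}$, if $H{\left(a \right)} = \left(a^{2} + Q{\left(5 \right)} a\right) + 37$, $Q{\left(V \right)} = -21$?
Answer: $\sqrt{431961} \approx 657.24$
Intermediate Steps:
$v{\left(q,F \right)} = -272$
$H{\left(a \right)} = 37 + a^{2} - 21 a$ ($H{\left(a \right)} = \left(a^{2} - 21 a\right) + 37 = 37 + a^{2} - 21 a$)
$\sqrt{H{\left(668 \right)} + v{\left(-26,195 \right)}} = \sqrt{\left(37 + 668^{2} - 14028\right) - 272} = \sqrt{\left(37 + 446224 - 14028\right) - 272} = \sqrt{432233 - 272} = \sqrt{431961}$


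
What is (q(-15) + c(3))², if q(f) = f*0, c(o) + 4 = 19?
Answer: 225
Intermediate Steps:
c(o) = 15 (c(o) = -4 + 19 = 15)
q(f) = 0
(q(-15) + c(3))² = (0 + 15)² = 15² = 225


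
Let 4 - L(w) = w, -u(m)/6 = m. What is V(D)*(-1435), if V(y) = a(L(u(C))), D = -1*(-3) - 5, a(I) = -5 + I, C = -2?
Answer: 18655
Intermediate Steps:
u(m) = -6*m
L(w) = 4 - w
D = -2 (D = 3 - 5 = -2)
V(y) = -13 (V(y) = -5 + (4 - (-6)*(-2)) = -5 + (4 - 1*12) = -5 + (4 - 12) = -5 - 8 = -13)
V(D)*(-1435) = -13*(-1435) = 18655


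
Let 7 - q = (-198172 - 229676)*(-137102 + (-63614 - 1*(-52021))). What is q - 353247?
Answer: -63619211600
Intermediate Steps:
q = -63618858353 (q = 7 - (-198172 - 229676)*(-137102 + (-63614 - 1*(-52021))) = 7 - (-427848)*(-137102 + (-63614 + 52021)) = 7 - (-427848)*(-137102 - 11593) = 7 - (-427848)*(-148695) = 7 - 1*63618858360 = 7 - 63618858360 = -63618858353)
q - 353247 = -63618858353 - 353247 = -63619211600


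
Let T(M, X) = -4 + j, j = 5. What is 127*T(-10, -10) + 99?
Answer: 226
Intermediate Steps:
T(M, X) = 1 (T(M, X) = -4 + 5 = 1)
127*T(-10, -10) + 99 = 127*1 + 99 = 127 + 99 = 226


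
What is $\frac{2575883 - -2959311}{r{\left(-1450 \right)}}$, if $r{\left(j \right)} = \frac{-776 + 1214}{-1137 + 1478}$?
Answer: $\frac{943750577}{219} \approx 4.3094 \cdot 10^{6}$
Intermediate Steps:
$r{\left(j \right)} = \frac{438}{341}$
$\frac{2575883 - -2959311}{r{\left(-1450 \right)}} = \frac{2575883 - -2959311}{\frac{438}{341}} = \left(2575883 + 2959311\right) \frac{341}{438} = 5535194 \cdot \frac{341}{438} = \frac{943750577}{219}$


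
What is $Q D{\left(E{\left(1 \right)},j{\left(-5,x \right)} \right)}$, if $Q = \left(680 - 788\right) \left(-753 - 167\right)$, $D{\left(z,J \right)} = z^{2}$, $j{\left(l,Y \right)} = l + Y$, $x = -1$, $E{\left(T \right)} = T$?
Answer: $99360$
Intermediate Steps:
$j{\left(l,Y \right)} = Y + l$
$Q = 99360$ ($Q = \left(-108\right) \left(-920\right) = 99360$)
$Q D{\left(E{\left(1 \right)},j{\left(-5,x \right)} \right)} = 99360 \cdot 1^{2} = 99360 \cdot 1 = 99360$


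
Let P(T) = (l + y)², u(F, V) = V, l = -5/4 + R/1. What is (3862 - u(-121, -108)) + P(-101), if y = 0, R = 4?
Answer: 63641/16 ≈ 3977.6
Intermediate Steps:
l = 11/4 (l = -5/4 + 4/1 = -5*¼ + 4*1 = -5/4 + 4 = 11/4 ≈ 2.7500)
P(T) = 121/16 (P(T) = (11/4 + 0)² = (11/4)² = 121/16)
(3862 - u(-121, -108)) + P(-101) = (3862 - 1*(-108)) + 121/16 = (3862 + 108) + 121/16 = 3970 + 121/16 = 63641/16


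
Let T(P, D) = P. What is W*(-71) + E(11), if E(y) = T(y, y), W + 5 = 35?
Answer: -2119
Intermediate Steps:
W = 30 (W = -5 + 35 = 30)
E(y) = y
W*(-71) + E(11) = 30*(-71) + 11 = -2130 + 11 = -2119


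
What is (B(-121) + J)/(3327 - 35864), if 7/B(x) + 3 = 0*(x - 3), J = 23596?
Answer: -70781/97611 ≈ -0.72513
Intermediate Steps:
B(x) = -7/3 (B(x) = 7/(-3 + 0*(x - 3)) = 7/(-3 + 0*(-3 + x)) = 7/(-3 + 0) = 7/(-3) = 7*(-1/3) = -7/3)
(B(-121) + J)/(3327 - 35864) = (-7/3 + 23596)/(3327 - 35864) = (70781/3)/(-32537) = (70781/3)*(-1/32537) = -70781/97611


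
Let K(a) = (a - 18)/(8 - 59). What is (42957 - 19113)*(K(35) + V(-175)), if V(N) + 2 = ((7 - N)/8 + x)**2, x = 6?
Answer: 78611681/4 ≈ 1.9653e+7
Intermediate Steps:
K(a) = 6/17 - a/51 (K(a) = (-18 + a)/(-51) = (-18 + a)*(-1/51) = 6/17 - a/51)
V(N) = -2 + (55/8 - N/8)**2 (V(N) = -2 + ((7 - N)/8 + 6)**2 = -2 + ((7 - N)*(1/8) + 6)**2 = -2 + ((7/8 - N/8) + 6)**2 = -2 + (55/8 - N/8)**2)
(42957 - 19113)*(K(35) + V(-175)) = (42957 - 19113)*((6/17 - 1/51*35) + (-2 + (-55 - 175)**2/64)) = 23844*((6/17 - 35/51) + (-2 + (1/64)*(-230)**2)) = 23844*(-1/3 + (-2 + (1/64)*52900)) = 23844*(-1/3 + (-2 + 13225/16)) = 23844*(-1/3 + 13193/16) = 23844*(39563/48) = 78611681/4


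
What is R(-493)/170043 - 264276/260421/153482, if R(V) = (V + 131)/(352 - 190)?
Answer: -1812426565865/91754205488792721 ≈ -1.9753e-5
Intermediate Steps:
R(V) = 131/162 + V/162 (R(V) = (131 + V)/162 = (131 + V)*(1/162) = 131/162 + V/162)
R(-493)/170043 - 264276/260421/153482 = (131/162 + (1/162)*(-493))/170043 - 264276/260421/153482 = (131/162 - 493/162)*(1/170043) - 264276*1/260421*(1/153482) = -181/81*1/170043 - 88092/86807*1/153482 = -181/13773483 - 44046/6661655987 = -1812426565865/91754205488792721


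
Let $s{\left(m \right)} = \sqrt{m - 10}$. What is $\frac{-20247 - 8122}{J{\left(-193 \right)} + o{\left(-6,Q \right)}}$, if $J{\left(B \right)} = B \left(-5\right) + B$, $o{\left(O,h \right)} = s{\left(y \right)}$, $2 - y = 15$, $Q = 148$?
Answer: $- \frac{21900868}{596007} + \frac{28369 i \sqrt{23}}{596007} \approx -36.746 + 0.22827 i$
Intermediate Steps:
$y = -13$ ($y = 2 - 15 = -13$)
$s{\left(m \right)} = \sqrt{-10 + m}$
$o{\left(O,h \right)} = i \sqrt{23}$ ($o{\left(O,h \right)} = \sqrt{-10 - 13} = \sqrt{-23} = i \sqrt{23}$)
$J{\left(B \right)} = - 4 B$ ($J{\left(B \right)} = - 5 B + B = - 4 B$)
$\frac{-20247 - 8122}{J{\left(-193 \right)} + o{\left(-6,Q \right)}} = \frac{-20247 - 8122}{\left(-4\right) \left(-193\right) + i \sqrt{23}} = - \frac{28369}{772 + i \sqrt{23}}$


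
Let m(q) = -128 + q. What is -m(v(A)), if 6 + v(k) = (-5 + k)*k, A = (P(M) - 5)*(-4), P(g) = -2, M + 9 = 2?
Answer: -510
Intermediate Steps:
M = -7 (M = -9 + 2 = -7)
A = 28 (A = (-2 - 5)*(-4) = -7*(-4) = 28)
v(k) = -6 + k*(-5 + k) (v(k) = -6 + (-5 + k)*k = -6 + k*(-5 + k))
-m(v(A)) = -(-128 + (-6 + 28² - 5*28)) = -(-128 + (-6 + 784 - 140)) = -(-128 + 638) = -1*510 = -510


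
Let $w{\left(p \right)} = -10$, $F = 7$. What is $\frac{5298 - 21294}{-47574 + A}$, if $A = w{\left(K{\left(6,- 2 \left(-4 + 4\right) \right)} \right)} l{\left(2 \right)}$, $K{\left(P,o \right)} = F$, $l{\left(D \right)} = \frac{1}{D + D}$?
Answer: $\frac{31992}{95153} \approx 0.33622$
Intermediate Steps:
$l{\left(D \right)} = \frac{1}{2 D}$
$K{\left(P,o \right)} = 7$
$A = - \frac{5}{2}$ ($A = - 10 \frac{1}{2 \cdot 2} = - 10 \cdot \frac{1}{2} \cdot \frac{1}{2} = \left(-10\right) \frac{1}{4} = - \frac{5}{2} \approx -2.5$)
$\frac{5298 - 21294}{-47574 + A} = \frac{5298 - 21294}{-47574 - \frac{5}{2}} = - \frac{15996}{- \frac{95153}{2}} = \left(-15996\right) \left(- \frac{2}{95153}\right) = \frac{31992}{95153}$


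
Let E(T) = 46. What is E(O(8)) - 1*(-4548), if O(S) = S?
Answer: 4594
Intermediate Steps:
E(O(8)) - 1*(-4548) = 46 - 1*(-4548) = 46 + 4548 = 4594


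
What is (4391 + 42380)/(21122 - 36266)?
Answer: -46771/15144 ≈ -3.0884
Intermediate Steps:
(4391 + 42380)/(21122 - 36266) = 46771/(-15144) = 46771*(-1/15144) = -46771/15144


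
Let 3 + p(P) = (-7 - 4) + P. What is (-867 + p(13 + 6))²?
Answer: 743044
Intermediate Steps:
p(P) = -14 + P (p(P) = -3 + ((-7 - 4) + P) = -3 + (-11 + P) = -14 + P)
(-867 + p(13 + 6))² = (-867 + (-14 + (13 + 6)))² = (-867 + (-14 + 19))² = (-867 + 5)² = (-862)² = 743044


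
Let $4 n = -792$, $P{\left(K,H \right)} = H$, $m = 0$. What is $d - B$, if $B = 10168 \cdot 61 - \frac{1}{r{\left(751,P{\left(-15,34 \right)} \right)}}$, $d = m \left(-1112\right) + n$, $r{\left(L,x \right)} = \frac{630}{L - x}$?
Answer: $- \frac{130293421}{210} \approx -6.2045 \cdot 10^{5}$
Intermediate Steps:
$n = -198$ ($n = \frac{1}{4} \left(-792\right) = -198$)
$d = -198$ ($d = 0 \left(-1112\right) - 198 = 0 - 198 = -198$)
$B = \frac{130251841}{210}$ ($B = 10168 \cdot 61 - \frac{1}{630 \frac{1}{751 - 34}} = 620248 - \frac{1}{630 \frac{1}{751 - 34}} = 620248 - \frac{1}{630 \cdot \frac{1}{717}} = 620248 - \frac{1}{\frac{210}{239}} = 620248 - \frac{239}{210} = \frac{130251841}{210} \approx 6.2025 \cdot 10^{5}$)
$d - B = -198 - \frac{130251841}{210} = - \frac{130293421}{210}$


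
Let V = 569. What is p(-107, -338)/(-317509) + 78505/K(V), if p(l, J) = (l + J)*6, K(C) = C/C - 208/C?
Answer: 746469475025/6032671 ≈ 1.2374e+5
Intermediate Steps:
K(C) = 1 - 208/C
p(l, J) = 6*J + 6*l (p(l, J) = (J + l)*6 = 6*J + 6*l)
p(-107, -338)/(-317509) + 78505/K(V) = (6*(-338) + 6*(-107))/(-317509) + 78505/(((-208 + 569)/569)) = (-2028 - 642)*(-1/317509) + 78505/(((1/569)*361)) = -2670*(-1/317509) + 78505/(361/569) = 2670/317509 + 78505*(569/361) = 2670/317509 + 44669345/361 = 746469475025/6032671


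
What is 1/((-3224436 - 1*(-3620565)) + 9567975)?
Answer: 1/9964104 ≈ 1.0036e-7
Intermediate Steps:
1/((-3224436 - 1*(-3620565)) + 9567975) = 1/((-3224436 + 3620565) + 9567975) = 1/(396129 + 9567975) = 1/9964104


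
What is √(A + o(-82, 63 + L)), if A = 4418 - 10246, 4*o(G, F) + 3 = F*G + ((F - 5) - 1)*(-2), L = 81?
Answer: I*√35399/2 ≈ 94.073*I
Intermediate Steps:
o(G, F) = 9/4 - F/2 + F*G/4 (o(G, F) = -¾ + (F*G + ((F - 5) - 1)*(-2))/4 = -¾ + (F*G + ((-5 + F) - 1)*(-2))/4 = -¾ + (F*G + (-6 + F)*(-2))/4 = -¾ + (F*G + (12 - 2*F))/4 = -¾ + (12 - 2*F + F*G)/4 = -¾ + (3 - F/2 + F*G/4) = 9/4 - F/2 + F*G/4)
A = -5828
√(A + o(-82, 63 + L)) = √(-5828 + (9/4 - (63 + 81)/2 + (¼)*(63 + 81)*(-82))) = √(-5828 + (9/4 - ½*144 + (¼)*144*(-82))) = √(-5828 + (9/4 - 72 - 2952)) = √(-5828 - 12087/4) = √(-35399/4) = I*√35399/2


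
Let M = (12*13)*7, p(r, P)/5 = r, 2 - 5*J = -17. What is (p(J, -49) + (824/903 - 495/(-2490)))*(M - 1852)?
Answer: -1145565100/74949 ≈ -15285.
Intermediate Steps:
J = 19/5 (J = 2/5 - 1/5*(-17) = 2/5 + 17/5 = 19/5 ≈ 3.8000)
p(r, P) = 5*r
M = 1092 (M = 156*7 = 1092)
(p(J, -49) + (824/903 - 495/(-2490)))*(M - 1852) = (5*(19/5) + (824/903 - 495/(-2490)))*(1092 - 1852) = (19 + (824*(1/903) - 495*(-1/2490)))*(-760) = (19 + (824/903 + 33/166))*(-760) = (19 + 166583/149898)*(-760) = (3014645/149898)*(-760) = -1145565100/74949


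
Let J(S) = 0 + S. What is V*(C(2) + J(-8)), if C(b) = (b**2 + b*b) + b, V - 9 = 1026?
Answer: 2070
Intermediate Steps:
V = 1035 (V = 9 + 1026 = 1035)
C(b) = b + 2*b**2 (C(b) = (b**2 + b**2) + b = 2*b**2 + b = b + 2*b**2)
J(S) = S
V*(C(2) + J(-8)) = 1035*(2*(1 + 2*2) - 8) = 1035*(2*(1 + 4) - 8) = 1035*(2*5 - 8) = 1035*(10 - 8) = 1035*2 = 2070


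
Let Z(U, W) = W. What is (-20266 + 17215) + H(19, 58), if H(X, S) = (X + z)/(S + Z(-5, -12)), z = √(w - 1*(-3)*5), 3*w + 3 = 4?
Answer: -140327/46 + √138/138 ≈ -3050.5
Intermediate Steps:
w = ⅓ (w = -1 + (⅓)*4 = -1 + 4/3 = ⅓ ≈ 0.33333)
z = √138/3 (z = √(⅓ - 1*(-3)*5) = √(⅓ + 3*5) = √(⅓ + 15) = √(46/3) = √138/3 ≈ 3.9158)
H(X, S) = (X + √138/3)/(-12 + S) (H(X, S) = (X + √138/3)/(S - 12) = (X + √138/3)/(-12 + S))
(-20266 + 17215) + H(19, 58) = (-20266 + 17215) + (19 + √138/3)/(-12 + 58) = -3051 + (19 + √138/3)/46 = -3051 + (19/46 + √138/138) = -140327/46 + √138/138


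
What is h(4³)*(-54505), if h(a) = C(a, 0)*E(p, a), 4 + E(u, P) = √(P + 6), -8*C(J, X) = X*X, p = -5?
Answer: 0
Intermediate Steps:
C(J, X) = -X²/8 (C(J, X) = -X*X/8 = -X²/8)
E(u, P) = -4 + √(6 + P) (E(u, P) = -4 + √(P + 6) = -4 + √(6 + P))
h(a) = 0 (h(a) = (-⅛*0²)*(-4 + √(6 + a)) = (-⅛*0)*(-4 + √(6 + a)) = 0*(-4 + √(6 + a)) = 0)
h(4³)*(-54505) = 0*(-54505) = 0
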